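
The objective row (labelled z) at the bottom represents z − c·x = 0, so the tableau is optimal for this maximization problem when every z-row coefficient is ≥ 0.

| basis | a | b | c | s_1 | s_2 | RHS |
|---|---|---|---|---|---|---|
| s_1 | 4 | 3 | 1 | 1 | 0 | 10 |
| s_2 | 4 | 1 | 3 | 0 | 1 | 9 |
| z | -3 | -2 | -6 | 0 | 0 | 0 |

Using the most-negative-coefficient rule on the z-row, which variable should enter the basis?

c

Negative z-row entries: a: -3, b: -2, c: -6.
The most negative is -6 in column c, so c enters.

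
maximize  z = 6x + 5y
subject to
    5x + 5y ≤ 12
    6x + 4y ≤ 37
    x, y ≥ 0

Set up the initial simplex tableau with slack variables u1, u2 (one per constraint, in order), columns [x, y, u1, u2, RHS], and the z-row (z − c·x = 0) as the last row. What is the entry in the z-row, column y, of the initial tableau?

The z-row carries the negated objective coefficients: the y entry is -5.

-5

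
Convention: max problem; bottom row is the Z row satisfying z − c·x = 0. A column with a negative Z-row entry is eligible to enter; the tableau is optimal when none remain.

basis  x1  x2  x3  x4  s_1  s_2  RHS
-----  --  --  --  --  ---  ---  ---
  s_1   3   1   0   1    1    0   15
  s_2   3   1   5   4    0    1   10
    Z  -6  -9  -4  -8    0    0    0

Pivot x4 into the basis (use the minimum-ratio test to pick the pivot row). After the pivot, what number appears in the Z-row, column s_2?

Ratio test on column x4 — row 1: 15/1 = 15; row 2: 10/4 = 5/2. Minimum is 5/2 at row 2 (s_2 leaves); pivot element 4.
Divide row 2 by 4; eliminate column x4 from the other rows.
Z-row update in column s_2: 0 − (-8)·(1/4) = 2.

2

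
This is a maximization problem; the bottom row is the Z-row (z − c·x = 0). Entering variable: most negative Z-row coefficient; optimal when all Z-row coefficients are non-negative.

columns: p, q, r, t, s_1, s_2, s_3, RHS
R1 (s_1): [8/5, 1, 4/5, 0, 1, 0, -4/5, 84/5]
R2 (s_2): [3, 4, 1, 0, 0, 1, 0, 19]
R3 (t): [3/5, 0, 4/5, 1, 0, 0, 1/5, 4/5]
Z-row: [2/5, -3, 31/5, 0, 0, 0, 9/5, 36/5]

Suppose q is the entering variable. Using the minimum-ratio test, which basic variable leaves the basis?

Column q entries and ratios — s_1: (84/5)/1 = 84/5; s_2: 19/4 = 19/4; t: 0 ≤ 0, skip.
Smallest ratio is 19/4 in the row of s_2, so s_2 leaves.

s_2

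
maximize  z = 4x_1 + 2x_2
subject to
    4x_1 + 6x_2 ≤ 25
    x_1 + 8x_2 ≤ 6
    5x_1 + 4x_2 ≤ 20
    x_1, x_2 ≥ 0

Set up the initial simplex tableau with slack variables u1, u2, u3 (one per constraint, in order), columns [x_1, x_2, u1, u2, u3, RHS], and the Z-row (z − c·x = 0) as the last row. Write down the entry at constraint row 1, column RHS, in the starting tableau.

The RHS of constraint 1 is b_1 = 25.

25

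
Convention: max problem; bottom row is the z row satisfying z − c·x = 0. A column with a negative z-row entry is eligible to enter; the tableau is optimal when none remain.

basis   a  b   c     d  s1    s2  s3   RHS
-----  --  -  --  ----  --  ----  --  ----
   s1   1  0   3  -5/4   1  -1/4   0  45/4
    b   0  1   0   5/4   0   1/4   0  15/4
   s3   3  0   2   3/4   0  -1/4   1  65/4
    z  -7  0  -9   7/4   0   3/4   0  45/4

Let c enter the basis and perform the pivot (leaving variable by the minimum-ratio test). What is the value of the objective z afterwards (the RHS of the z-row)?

Ratio test on column c — row 1: (45/4)/3 = 15/4; row 2: entry 0 ≤ 0; row 3: (65/4)/2 = 65/8. Minimum is 15/4 at row 1 (s1 leaves); pivot element 3.
Pivot on row 1; the z-row RHS becomes 45/4 − (-9)·(15/4) = 45.

45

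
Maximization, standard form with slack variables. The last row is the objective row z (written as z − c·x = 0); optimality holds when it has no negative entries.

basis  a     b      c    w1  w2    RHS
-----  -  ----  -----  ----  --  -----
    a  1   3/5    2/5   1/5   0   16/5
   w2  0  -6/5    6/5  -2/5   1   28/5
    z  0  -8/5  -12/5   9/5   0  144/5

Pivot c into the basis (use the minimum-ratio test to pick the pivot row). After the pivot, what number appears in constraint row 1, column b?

Ratio test on column c — row 1: (16/5)/(2/5) = 8; row 2: (28/5)/(6/5) = 14/3. Minimum is 14/3 at row 2 (w2 leaves); pivot element 6/5.
Divide row 2 by 6/5; eliminate column c from the other rows.
Row 1 update in column b: 3/5 − (2/5)·(-1) = 1.

1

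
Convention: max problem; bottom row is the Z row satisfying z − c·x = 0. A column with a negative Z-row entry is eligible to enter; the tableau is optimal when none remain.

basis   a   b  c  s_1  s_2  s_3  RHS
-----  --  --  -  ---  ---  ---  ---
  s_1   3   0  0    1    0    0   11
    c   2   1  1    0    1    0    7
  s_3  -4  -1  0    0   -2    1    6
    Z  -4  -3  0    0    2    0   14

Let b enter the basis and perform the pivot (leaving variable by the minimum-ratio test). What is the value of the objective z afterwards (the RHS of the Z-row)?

Ratio test on column b — row 1: entry 0 ≤ 0; row 2: 7/1 = 7; row 3: entry -1 ≤ 0. Minimum is 7 at row 2 (c leaves); pivot element 1.
Pivot on row 2; the Z-row RHS becomes 14 − (-3)·7 = 35.

35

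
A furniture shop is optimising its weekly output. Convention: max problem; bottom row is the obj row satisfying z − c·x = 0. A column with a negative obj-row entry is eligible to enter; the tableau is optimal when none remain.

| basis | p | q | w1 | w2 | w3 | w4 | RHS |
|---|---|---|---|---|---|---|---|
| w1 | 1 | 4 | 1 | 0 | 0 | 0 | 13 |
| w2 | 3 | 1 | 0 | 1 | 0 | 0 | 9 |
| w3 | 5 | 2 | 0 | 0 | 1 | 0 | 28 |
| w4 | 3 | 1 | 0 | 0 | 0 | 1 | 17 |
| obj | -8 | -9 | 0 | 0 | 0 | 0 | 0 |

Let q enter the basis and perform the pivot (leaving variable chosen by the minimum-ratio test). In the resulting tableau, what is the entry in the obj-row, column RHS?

117/4

Ratio test on column q — row 1: 13/4 = 13/4; row 2: 9/1 = 9; row 3: 28/2 = 14; row 4: 17/1 = 17. Minimum is 13/4 at row 1 (w1 leaves); pivot element 4.
Divide row 1 by 4; eliminate column q from the other rows.
obj-row update in column RHS: 0 − (-9)·(13/4) = 117/4.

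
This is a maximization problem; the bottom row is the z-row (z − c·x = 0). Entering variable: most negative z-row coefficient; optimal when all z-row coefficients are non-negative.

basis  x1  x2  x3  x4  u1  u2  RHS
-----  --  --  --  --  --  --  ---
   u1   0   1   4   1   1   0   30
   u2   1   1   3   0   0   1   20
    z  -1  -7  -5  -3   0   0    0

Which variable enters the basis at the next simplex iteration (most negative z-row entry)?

Negative z-row entries: x1: -1, x2: -7, x3: -5, x4: -3.
The most negative is -7 in column x2, so x2 enters.

x2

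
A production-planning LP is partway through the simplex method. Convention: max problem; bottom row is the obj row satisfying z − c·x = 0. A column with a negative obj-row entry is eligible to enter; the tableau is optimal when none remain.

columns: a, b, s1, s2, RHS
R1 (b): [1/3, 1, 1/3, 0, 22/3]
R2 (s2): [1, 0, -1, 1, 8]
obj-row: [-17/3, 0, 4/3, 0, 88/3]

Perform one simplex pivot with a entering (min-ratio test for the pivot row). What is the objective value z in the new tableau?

Ratio test on column a — row 1: (22/3)/(1/3) = 22; row 2: 8/1 = 8. Minimum is 8 at row 2 (s2 leaves); pivot element 1.
Pivot on row 2; the obj-row RHS becomes 88/3 − (-17/3)·8 = 224/3.

224/3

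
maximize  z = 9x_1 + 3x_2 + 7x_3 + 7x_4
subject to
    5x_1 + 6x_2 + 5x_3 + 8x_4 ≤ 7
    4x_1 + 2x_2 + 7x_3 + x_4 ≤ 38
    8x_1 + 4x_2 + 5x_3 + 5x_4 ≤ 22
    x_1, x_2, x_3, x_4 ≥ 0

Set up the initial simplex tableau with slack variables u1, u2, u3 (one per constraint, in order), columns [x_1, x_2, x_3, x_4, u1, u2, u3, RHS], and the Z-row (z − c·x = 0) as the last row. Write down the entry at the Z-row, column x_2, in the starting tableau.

-3

The Z-row carries the negated objective coefficients: the x_2 entry is -3.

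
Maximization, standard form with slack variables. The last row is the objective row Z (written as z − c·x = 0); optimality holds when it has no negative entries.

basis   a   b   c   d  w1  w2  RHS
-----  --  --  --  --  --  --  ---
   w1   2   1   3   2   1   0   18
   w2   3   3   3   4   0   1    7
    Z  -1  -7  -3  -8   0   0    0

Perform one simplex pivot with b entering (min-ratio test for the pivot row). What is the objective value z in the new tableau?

49/3

Ratio test on column b — row 1: 18/1 = 18; row 2: 7/3 = 7/3. Minimum is 7/3 at row 2 (w2 leaves); pivot element 3.
Pivot on row 2; the Z-row RHS becomes 0 − (-7)·(7/3) = 49/3.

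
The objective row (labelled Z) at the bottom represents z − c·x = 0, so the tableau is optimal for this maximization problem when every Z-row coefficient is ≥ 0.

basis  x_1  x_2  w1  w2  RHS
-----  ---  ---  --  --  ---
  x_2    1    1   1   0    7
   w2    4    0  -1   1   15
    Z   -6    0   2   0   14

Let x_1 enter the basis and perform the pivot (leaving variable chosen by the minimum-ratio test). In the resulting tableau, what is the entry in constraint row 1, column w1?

5/4

Ratio test on column x_1 — row 1: 7/1 = 7; row 2: 15/4 = 15/4. Minimum is 15/4 at row 2 (w2 leaves); pivot element 4.
Divide row 2 by 4; eliminate column x_1 from the other rows.
Row 1 update in column w1: 1 − 1·(-1/4) = 5/4.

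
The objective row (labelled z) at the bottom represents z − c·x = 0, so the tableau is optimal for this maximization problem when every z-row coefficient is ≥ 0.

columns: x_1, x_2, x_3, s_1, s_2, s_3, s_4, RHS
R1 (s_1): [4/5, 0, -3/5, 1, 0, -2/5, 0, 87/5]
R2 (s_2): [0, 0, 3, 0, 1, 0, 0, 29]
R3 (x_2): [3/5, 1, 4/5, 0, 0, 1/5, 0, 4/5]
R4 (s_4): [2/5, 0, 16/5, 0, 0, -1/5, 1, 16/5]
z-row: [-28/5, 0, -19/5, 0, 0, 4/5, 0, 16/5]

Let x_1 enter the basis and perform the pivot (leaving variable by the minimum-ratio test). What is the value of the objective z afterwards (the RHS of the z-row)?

Ratio test on column x_1 — row 1: (87/5)/(4/5) = 87/4; row 2: entry 0 ≤ 0; row 3: (4/5)/(3/5) = 4/3; row 4: (16/5)/(2/5) = 8. Minimum is 4/3 at row 3 (x_2 leaves); pivot element 3/5.
Pivot on row 3; the z-row RHS becomes 16/5 − (-28/5)·(4/3) = 32/3.

32/3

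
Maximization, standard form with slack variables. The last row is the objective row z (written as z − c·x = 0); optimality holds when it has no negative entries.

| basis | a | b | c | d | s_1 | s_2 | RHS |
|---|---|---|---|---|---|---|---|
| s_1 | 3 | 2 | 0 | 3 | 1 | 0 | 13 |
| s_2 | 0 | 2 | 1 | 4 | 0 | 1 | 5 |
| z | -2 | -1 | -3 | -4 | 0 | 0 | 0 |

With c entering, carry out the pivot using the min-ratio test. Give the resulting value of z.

15

Ratio test on column c — row 1: entry 0 ≤ 0; row 2: 5/1 = 5. Minimum is 5 at row 2 (s_2 leaves); pivot element 1.
Pivot on row 2; the z-row RHS becomes 0 − (-3)·5 = 15.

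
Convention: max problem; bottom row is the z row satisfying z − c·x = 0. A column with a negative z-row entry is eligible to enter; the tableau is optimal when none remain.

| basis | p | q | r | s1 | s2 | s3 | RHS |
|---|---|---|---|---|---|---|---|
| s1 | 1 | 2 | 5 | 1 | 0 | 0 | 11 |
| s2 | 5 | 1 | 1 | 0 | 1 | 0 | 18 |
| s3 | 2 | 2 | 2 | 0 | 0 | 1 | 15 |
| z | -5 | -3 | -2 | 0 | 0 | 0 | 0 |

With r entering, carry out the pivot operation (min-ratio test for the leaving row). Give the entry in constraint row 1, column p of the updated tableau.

1/5

Ratio test on column r — row 1: 11/5 = 11/5; row 2: 18/1 = 18; row 3: 15/2 = 15/2. Minimum is 11/5 at row 1 (s1 leaves); pivot element 5.
Divide row 1 by 5; eliminate column r from the other rows.
In the new row 1, the p entry is the old entry divided by the pivot: 1/5 = 1/5.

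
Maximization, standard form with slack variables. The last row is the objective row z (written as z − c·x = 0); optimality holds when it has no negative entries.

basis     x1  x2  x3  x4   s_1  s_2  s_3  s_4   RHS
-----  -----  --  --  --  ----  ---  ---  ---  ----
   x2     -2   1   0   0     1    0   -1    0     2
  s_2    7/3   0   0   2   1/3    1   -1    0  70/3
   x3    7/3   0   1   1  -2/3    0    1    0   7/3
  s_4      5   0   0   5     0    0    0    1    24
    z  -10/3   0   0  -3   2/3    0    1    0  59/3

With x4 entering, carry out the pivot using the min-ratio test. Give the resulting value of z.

Ratio test on column x4 — row 1: entry 0 ≤ 0; row 2: (70/3)/2 = 35/3; row 3: (7/3)/1 = 7/3; row 4: 24/5 = 24/5. Minimum is 7/3 at row 3 (x3 leaves); pivot element 1.
Pivot on row 3; the z-row RHS becomes 59/3 − (-3)·(7/3) = 80/3.

80/3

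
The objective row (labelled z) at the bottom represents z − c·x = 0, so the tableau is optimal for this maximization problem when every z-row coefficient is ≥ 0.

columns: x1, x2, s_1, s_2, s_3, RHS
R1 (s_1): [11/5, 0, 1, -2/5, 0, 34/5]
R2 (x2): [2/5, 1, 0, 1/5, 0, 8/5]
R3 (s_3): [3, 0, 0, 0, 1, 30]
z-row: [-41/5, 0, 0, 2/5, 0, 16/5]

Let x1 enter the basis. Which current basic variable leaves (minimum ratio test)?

s_1

Column x1 entries and ratios — s_1: (34/5)/(11/5) = 34/11; x2: (8/5)/(2/5) = 4; s_3: 30/3 = 10.
Smallest ratio is 34/11 in the row of s_1, so s_1 leaves.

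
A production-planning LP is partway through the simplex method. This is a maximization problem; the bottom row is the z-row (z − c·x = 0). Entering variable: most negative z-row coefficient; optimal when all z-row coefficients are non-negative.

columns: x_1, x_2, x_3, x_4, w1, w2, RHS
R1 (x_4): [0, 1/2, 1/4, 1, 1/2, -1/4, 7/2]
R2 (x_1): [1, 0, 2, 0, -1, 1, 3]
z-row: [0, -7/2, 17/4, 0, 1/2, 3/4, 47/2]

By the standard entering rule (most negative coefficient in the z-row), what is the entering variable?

x_2

Negative z-row entries: x_2: -7/2.
The most negative is -7/2 in column x_2, so x_2 enters.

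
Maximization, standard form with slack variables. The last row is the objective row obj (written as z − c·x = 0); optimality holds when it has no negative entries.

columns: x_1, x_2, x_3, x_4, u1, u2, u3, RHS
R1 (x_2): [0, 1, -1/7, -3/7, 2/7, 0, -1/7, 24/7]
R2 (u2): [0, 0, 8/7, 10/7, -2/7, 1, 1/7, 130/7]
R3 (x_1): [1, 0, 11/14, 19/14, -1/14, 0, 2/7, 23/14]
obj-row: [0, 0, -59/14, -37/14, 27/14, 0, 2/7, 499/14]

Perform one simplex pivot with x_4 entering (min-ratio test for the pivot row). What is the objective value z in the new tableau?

Ratio test on column x_4 — row 1: entry -3/7 ≤ 0; row 2: (130/7)/(10/7) = 13; row 3: (23/14)/(19/14) = 23/19. Minimum is 23/19 at row 3 (x_1 leaves); pivot element 19/14.
Pivot on row 3; the obj-row RHS becomes 499/14 − (-37/14)·(23/19) = 738/19.

738/19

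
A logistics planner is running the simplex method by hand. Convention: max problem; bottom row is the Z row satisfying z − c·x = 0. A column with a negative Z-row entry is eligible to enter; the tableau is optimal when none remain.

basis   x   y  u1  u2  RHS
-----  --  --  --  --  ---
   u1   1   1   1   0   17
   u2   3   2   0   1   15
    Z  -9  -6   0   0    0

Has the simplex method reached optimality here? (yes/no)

no

The Z-row has a negative entry -9 in column x, so it is not optimal.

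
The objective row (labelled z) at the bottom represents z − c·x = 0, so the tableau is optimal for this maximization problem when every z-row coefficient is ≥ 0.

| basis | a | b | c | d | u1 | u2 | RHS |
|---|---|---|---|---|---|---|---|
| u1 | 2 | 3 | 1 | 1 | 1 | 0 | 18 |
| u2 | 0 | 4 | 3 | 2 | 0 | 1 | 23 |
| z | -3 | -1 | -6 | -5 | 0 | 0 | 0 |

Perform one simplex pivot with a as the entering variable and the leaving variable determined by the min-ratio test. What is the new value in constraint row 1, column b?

Ratio test on column a — row 1: 18/2 = 9; row 2: entry 0 ≤ 0. Minimum is 9 at row 1 (u1 leaves); pivot element 2.
Divide row 1 by 2; eliminate column a from the other rows.
In the new row 1, the b entry is the old entry divided by the pivot: 3/2 = 3/2.

3/2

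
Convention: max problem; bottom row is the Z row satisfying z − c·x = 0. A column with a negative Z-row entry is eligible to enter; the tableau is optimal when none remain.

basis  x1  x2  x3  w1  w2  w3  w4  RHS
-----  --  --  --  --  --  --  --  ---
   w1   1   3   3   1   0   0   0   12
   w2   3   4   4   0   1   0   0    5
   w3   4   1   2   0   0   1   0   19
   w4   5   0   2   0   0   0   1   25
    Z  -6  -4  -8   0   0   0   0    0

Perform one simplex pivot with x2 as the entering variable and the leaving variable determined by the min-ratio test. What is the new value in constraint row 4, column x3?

Ratio test on column x2 — row 1: 12/3 = 4; row 2: 5/4 = 5/4; row 3: 19/1 = 19; row 4: entry 0 ≤ 0. Minimum is 5/4 at row 2 (w2 leaves); pivot element 4.
Divide row 2 by 4; eliminate column x2 from the other rows.
Row 4 update in column x3: 2 − 0·1 = 2.

2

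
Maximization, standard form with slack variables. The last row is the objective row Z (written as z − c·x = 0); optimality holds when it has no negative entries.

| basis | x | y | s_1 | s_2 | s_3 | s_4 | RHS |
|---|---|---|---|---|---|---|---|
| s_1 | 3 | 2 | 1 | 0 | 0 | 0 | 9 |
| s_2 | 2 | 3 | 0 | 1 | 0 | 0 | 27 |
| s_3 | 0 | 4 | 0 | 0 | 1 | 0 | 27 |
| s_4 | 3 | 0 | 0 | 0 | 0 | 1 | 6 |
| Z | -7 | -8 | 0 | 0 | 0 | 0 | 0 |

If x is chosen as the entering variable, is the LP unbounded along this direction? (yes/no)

Column x has positive entries in row(s) 1, 2, 4, so the ratio test bounds it — not unbounded.

no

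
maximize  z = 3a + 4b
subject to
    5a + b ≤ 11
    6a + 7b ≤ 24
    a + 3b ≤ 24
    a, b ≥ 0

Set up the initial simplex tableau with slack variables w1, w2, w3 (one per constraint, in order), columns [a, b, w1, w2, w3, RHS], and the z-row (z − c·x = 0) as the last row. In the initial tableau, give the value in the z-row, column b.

-4

The z-row carries the negated objective coefficients: the b entry is -4.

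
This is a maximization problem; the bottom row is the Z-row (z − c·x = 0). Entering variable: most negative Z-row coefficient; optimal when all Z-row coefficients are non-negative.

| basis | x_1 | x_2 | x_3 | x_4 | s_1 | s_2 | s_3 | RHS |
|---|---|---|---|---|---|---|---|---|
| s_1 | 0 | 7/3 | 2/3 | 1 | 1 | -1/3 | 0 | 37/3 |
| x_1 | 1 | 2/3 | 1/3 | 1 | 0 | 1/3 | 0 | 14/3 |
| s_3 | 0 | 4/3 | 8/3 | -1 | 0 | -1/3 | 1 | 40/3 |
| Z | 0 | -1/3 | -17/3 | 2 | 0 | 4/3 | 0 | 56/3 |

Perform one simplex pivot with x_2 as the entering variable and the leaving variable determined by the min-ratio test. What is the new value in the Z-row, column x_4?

15/7

Ratio test on column x_2 — row 1: (37/3)/(7/3) = 37/7; row 2: (14/3)/(2/3) = 7; row 3: (40/3)/(4/3) = 10. Minimum is 37/7 at row 1 (s_1 leaves); pivot element 7/3.
Divide row 1 by 7/3; eliminate column x_2 from the other rows.
Z-row update in column x_4: 2 − (-1/3)·(3/7) = 15/7.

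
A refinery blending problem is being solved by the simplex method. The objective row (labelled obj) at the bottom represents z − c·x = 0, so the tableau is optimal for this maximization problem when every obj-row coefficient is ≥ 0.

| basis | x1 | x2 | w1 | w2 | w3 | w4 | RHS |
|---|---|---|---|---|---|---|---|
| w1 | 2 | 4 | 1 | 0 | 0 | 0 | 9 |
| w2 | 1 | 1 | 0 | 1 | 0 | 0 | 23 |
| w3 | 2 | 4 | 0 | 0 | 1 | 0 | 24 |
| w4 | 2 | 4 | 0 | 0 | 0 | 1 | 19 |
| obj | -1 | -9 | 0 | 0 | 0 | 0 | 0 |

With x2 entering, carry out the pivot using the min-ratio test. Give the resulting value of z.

Ratio test on column x2 — row 1: 9/4 = 9/4; row 2: 23/1 = 23; row 3: 24/4 = 6; row 4: 19/4 = 19/4. Minimum is 9/4 at row 1 (w1 leaves); pivot element 4.
Pivot on row 1; the obj-row RHS becomes 0 − (-9)·(9/4) = 81/4.

81/4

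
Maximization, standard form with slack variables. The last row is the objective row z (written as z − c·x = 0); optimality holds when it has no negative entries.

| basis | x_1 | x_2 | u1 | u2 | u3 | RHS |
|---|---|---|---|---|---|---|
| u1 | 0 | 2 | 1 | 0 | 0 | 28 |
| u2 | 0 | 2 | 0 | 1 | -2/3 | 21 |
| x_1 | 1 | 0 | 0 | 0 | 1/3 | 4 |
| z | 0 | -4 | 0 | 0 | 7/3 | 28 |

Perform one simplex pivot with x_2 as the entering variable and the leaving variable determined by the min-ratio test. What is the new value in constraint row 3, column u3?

1/3

Ratio test on column x_2 — row 1: 28/2 = 14; row 2: 21/2 = 21/2; row 3: entry 0 ≤ 0. Minimum is 21/2 at row 2 (u2 leaves); pivot element 2.
Divide row 2 by 2; eliminate column x_2 from the other rows.
Row 3 update in column u3: 1/3 − 0·(-1/3) = 1/3.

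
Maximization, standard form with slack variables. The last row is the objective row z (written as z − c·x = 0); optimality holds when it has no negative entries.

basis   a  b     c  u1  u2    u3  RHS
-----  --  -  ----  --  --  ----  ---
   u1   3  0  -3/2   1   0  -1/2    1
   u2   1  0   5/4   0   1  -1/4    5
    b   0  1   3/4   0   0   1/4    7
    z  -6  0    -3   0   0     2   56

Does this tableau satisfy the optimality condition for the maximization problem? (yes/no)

no

The z-row has a negative entry -6 in column a, so it is not optimal.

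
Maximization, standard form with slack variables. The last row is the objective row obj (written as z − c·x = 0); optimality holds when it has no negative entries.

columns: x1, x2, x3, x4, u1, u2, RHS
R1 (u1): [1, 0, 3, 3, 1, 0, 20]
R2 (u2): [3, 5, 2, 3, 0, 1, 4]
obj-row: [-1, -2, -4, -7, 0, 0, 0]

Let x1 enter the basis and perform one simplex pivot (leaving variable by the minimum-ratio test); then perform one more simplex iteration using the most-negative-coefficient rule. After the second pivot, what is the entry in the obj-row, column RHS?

Ratio test on column x1 — row 1: 20/1 = 20; row 2: 4/3 = 4/3. Minimum is 4/3 at row 2 (u2 leaves); pivot element 3.
Divide row 2 by 3; eliminate column x1 from the other rows.
Second iteration: most negative obj-row entry is -6 in column x4, so x4 enters.
Ratio test on column x4 — row 1: (56/3)/2 = 28/3; row 2: (4/3)/1 = 4/3. Minimum is 4/3 at row 2 (x1 leaves); pivot element 1.
Divide row 2 by 1; eliminate column x4 from the other rows.
After both pivots, the entry at the obj-row, column RHS is 28/3.

28/3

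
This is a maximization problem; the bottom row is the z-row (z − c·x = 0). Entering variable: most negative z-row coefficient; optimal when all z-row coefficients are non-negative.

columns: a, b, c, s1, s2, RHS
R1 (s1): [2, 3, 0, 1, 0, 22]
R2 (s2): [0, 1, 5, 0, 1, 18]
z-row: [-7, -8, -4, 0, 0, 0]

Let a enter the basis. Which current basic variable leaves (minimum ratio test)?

Column a entries and ratios — s1: 22/2 = 11; s2: 0 ≤ 0, skip.
Smallest ratio is 11 in the row of s1, so s1 leaves.

s1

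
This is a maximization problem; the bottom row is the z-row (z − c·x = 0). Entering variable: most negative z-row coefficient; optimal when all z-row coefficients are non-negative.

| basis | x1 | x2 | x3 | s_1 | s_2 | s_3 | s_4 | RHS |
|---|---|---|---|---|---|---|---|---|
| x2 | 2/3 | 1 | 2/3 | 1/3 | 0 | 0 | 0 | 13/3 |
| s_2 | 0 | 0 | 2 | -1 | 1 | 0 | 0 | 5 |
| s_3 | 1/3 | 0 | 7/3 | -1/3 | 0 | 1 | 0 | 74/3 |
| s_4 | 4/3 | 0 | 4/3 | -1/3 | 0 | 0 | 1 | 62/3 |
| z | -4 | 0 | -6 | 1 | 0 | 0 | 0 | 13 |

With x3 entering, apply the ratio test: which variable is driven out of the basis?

s_2

Column x3 entries and ratios — x2: (13/3)/(2/3) = 13/2; s_2: 5/2 = 5/2; s_3: (74/3)/(7/3) = 74/7; s_4: (62/3)/(4/3) = 31/2.
Smallest ratio is 5/2 in the row of s_2, so s_2 leaves.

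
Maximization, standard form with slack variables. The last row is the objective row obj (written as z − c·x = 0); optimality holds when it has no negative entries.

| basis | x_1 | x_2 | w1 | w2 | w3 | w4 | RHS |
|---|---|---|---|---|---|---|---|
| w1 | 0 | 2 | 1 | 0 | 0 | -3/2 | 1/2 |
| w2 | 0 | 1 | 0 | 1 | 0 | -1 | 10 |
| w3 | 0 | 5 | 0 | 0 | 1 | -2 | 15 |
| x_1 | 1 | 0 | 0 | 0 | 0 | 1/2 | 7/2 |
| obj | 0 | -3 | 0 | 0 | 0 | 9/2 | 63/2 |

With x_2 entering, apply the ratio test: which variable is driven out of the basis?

w1

Column x_2 entries and ratios — w1: (1/2)/2 = 1/4; w2: 10/1 = 10; w3: 15/5 = 3; x_1: 0 ≤ 0, skip.
Smallest ratio is 1/4 in the row of w1, so w1 leaves.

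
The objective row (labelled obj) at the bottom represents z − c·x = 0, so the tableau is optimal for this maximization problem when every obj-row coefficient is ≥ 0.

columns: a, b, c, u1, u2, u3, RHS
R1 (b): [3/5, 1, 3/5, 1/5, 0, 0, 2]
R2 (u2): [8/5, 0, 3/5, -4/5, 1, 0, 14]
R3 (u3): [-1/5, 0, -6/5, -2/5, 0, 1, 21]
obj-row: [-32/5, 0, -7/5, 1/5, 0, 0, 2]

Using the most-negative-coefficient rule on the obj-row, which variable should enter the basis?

a

Negative obj-row entries: a: -32/5, c: -7/5.
The most negative is -32/5 in column a, so a enters.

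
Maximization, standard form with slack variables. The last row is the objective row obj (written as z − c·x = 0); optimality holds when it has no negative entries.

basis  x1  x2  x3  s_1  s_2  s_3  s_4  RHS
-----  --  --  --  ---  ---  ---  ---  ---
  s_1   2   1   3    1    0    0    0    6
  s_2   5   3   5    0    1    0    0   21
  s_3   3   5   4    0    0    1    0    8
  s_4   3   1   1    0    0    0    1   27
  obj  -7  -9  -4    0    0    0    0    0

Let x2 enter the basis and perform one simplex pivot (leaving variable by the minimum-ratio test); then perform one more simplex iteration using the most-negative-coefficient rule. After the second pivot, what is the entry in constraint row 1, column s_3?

Ratio test on column x2 — row 1: 6/1 = 6; row 2: 21/3 = 7; row 3: 8/5 = 8/5; row 4: 27/1 = 27. Minimum is 8/5 at row 3 (s_3 leaves); pivot element 5.
Divide row 3 by 5; eliminate column x2 from the other rows.
Second iteration: most negative obj-row entry is -8/5 in column x1, so x1 enters.
Ratio test on column x1 — row 1: (22/5)/(7/5) = 22/7; row 2: (81/5)/(16/5) = 81/16; row 3: (8/5)/(3/5) = 8/3; row 4: (127/5)/(12/5) = 127/12. Minimum is 8/3 at row 3 (x2 leaves); pivot element 3/5.
Divide row 3 by 3/5; eliminate column x1 from the other rows.
After both pivots, the entry at constraint row 1, column s_3 is -2/3.

-2/3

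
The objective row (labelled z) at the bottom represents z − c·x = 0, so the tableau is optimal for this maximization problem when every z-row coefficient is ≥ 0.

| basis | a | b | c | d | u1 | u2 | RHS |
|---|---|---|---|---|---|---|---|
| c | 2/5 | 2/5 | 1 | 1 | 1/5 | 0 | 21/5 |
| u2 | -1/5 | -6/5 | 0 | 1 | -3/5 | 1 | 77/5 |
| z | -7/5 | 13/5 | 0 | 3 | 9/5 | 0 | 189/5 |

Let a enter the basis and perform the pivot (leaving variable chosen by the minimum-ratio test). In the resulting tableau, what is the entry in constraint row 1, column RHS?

21/2

Ratio test on column a — row 1: (21/5)/(2/5) = 21/2; row 2: entry -1/5 ≤ 0. Minimum is 21/2 at row 1 (c leaves); pivot element 2/5.
Divide row 1 by 2/5; eliminate column a from the other rows.
In the new row 1, the RHS entry is the old entry divided by the pivot: (21/5)/(2/5) = 21/2.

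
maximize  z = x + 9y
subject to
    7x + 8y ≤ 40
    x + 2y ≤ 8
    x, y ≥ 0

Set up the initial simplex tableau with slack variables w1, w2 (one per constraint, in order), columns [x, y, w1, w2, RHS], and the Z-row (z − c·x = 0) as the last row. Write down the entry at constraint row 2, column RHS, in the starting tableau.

The RHS of constraint 2 is b_2 = 8.

8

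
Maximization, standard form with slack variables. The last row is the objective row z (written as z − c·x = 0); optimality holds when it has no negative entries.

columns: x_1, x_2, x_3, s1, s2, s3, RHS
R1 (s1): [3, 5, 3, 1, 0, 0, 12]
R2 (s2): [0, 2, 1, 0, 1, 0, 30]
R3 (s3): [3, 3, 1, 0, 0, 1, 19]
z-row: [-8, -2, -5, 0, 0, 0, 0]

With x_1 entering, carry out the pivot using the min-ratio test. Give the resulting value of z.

Ratio test on column x_1 — row 1: 12/3 = 4; row 2: entry 0 ≤ 0; row 3: 19/3 = 19/3. Minimum is 4 at row 1 (s1 leaves); pivot element 3.
Pivot on row 1; the z-row RHS becomes 0 − (-8)·4 = 32.

32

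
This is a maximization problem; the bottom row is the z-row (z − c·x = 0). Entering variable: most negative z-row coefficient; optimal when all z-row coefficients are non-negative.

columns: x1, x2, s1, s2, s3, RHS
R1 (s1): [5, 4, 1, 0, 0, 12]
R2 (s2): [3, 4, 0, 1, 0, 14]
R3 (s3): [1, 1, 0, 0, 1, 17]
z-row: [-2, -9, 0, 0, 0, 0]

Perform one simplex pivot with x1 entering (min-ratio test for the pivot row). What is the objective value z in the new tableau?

Ratio test on column x1 — row 1: 12/5 = 12/5; row 2: 14/3 = 14/3; row 3: 17/1 = 17. Minimum is 12/5 at row 1 (s1 leaves); pivot element 5.
Pivot on row 1; the z-row RHS becomes 0 − (-2)·(12/5) = 24/5.

24/5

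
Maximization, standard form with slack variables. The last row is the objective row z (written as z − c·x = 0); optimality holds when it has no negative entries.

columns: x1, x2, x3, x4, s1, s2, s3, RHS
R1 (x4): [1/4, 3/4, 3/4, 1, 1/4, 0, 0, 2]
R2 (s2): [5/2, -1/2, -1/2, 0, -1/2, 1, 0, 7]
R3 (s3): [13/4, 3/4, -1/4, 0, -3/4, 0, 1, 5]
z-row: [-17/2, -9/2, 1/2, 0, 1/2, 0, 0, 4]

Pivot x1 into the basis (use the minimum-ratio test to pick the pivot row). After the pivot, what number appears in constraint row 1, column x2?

9/13

Ratio test on column x1 — row 1: 2/(1/4) = 8; row 2: 7/(5/2) = 14/5; row 3: 5/(13/4) = 20/13. Minimum is 20/13 at row 3 (s3 leaves); pivot element 13/4.
Divide row 3 by 13/4; eliminate column x1 from the other rows.
Row 1 update in column x2: 3/4 − (1/4)·(3/13) = 9/13.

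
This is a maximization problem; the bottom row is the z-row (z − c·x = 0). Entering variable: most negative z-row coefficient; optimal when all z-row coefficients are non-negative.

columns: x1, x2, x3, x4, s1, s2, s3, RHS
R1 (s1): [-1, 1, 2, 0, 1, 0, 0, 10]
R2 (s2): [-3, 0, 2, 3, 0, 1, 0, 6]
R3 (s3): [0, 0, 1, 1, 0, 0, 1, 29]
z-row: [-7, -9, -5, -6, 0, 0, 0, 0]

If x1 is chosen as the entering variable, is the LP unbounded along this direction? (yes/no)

yes

Every constraint-row entry in column x1 is ≤ 0, so increasing x1 is unbounded.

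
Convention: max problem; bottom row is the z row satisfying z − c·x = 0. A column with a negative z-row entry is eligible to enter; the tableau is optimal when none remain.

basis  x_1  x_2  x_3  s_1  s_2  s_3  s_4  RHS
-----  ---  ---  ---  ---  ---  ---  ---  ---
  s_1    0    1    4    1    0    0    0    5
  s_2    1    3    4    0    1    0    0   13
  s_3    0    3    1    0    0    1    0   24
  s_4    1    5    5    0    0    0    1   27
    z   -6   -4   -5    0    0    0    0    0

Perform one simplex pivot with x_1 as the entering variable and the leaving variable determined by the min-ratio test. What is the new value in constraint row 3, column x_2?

3

Ratio test on column x_1 — row 1: entry 0 ≤ 0; row 2: 13/1 = 13; row 3: entry 0 ≤ 0; row 4: 27/1 = 27. Minimum is 13 at row 2 (s_2 leaves); pivot element 1.
Divide row 2 by 1; eliminate column x_1 from the other rows.
Row 3 update in column x_2: 3 − 0·3 = 3.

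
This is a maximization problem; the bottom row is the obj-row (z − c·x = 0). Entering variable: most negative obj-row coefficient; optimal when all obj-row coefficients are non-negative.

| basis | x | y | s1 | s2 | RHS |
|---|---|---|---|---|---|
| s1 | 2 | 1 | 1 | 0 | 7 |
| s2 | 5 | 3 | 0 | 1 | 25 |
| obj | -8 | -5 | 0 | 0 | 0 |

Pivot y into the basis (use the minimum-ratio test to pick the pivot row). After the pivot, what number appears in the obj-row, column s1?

5

Ratio test on column y — row 1: 7/1 = 7; row 2: 25/3 = 25/3. Minimum is 7 at row 1 (s1 leaves); pivot element 1.
Divide row 1 by 1; eliminate column y from the other rows.
obj-row update in column s1: 0 − (-5)·1 = 5.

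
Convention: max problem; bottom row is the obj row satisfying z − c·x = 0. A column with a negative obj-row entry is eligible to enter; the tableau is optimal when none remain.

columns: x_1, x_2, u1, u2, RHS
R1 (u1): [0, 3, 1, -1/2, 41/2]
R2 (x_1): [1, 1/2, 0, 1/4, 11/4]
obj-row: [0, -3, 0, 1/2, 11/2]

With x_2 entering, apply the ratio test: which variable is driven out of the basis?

x_1

Column x_2 entries and ratios — u1: (41/2)/3 = 41/6; x_1: (11/4)/(1/2) = 11/2.
Smallest ratio is 11/2 in the row of x_1, so x_1 leaves.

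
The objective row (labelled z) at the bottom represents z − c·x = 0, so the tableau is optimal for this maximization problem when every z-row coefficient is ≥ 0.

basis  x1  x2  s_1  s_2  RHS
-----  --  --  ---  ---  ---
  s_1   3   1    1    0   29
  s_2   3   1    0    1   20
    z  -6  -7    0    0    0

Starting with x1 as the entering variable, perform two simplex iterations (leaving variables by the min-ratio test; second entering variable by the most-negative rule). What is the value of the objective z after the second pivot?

Ratio test on column x1 — row 1: 29/3 = 29/3; row 2: 20/3 = 20/3. Minimum is 20/3 at row 2 (s_2 leaves); pivot element 3.
Pivot on row 2; the z-row RHS becomes 0 − (-6)·(20/3) = 40.
Next entering variable (most negative z-row entry -5): x2.
Ratio test on column x2 — row 1: entry 0 ≤ 0; row 2: (20/3)/(1/3) = 20. Minimum is 20 at row 2 (x1 leaves); pivot element 1/3.
After the second pivot the z-row RHS is 40 − (-5)·20 = 140.

140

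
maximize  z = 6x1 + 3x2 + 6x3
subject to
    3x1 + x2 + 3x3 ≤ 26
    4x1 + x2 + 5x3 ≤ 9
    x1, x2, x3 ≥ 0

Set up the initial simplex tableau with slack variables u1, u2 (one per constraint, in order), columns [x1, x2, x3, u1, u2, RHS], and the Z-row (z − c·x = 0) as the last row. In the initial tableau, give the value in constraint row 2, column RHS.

The RHS of constraint 2 is b_2 = 9.

9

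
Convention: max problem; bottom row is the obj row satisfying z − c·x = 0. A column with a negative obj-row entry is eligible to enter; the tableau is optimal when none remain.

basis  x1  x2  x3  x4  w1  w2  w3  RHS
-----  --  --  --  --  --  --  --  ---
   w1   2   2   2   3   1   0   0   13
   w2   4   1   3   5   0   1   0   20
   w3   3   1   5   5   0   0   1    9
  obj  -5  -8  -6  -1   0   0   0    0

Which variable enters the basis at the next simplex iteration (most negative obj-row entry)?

x2

Negative obj-row entries: x1: -5, x2: -8, x3: -6, x4: -1.
The most negative is -8 in column x2, so x2 enters.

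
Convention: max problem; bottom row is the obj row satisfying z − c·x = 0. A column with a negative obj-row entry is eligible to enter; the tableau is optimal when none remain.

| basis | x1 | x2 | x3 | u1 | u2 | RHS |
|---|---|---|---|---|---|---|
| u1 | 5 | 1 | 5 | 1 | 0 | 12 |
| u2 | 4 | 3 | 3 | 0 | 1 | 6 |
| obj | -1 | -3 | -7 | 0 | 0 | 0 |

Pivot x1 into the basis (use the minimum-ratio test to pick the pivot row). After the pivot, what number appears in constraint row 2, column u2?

Ratio test on column x1 — row 1: 12/5 = 12/5; row 2: 6/4 = 3/2. Minimum is 3/2 at row 2 (u2 leaves); pivot element 4.
Divide row 2 by 4; eliminate column x1 from the other rows.
In the new row 2, the u2 entry is the old entry divided by the pivot: 1/4 = 1/4.

1/4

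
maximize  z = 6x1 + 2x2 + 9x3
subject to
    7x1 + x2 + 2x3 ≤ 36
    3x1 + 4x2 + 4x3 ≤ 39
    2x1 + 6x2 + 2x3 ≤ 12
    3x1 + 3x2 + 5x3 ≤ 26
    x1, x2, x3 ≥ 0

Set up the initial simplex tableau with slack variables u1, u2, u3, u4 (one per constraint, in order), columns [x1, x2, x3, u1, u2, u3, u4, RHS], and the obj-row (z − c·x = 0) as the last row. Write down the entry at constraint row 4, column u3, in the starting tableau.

0

Slack u3 belongs to constraint 3; its column is the unit vector e_3, so the entry in row 4 is 0.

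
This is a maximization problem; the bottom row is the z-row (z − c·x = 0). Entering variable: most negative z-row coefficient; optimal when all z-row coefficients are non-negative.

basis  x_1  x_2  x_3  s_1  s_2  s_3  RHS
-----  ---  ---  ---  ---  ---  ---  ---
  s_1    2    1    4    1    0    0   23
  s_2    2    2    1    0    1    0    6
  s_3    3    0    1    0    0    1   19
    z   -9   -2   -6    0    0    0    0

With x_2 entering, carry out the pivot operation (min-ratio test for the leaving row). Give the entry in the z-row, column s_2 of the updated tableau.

1

Ratio test on column x_2 — row 1: 23/1 = 23; row 2: 6/2 = 3; row 3: entry 0 ≤ 0. Minimum is 3 at row 2 (s_2 leaves); pivot element 2.
Divide row 2 by 2; eliminate column x_2 from the other rows.
z-row update in column s_2: 0 − (-2)·(1/2) = 1.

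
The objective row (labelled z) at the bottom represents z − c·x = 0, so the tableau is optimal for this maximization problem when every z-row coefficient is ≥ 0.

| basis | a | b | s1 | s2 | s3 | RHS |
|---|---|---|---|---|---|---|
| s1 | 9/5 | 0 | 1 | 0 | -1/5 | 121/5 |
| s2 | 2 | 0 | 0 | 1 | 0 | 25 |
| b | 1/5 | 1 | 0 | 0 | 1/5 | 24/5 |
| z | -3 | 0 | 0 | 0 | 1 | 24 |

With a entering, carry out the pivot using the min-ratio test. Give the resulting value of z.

123/2

Ratio test on column a — row 1: (121/5)/(9/5) = 121/9; row 2: 25/2 = 25/2; row 3: (24/5)/(1/5) = 24. Minimum is 25/2 at row 2 (s2 leaves); pivot element 2.
Pivot on row 2; the z-row RHS becomes 24 − (-3)·(25/2) = 123/2.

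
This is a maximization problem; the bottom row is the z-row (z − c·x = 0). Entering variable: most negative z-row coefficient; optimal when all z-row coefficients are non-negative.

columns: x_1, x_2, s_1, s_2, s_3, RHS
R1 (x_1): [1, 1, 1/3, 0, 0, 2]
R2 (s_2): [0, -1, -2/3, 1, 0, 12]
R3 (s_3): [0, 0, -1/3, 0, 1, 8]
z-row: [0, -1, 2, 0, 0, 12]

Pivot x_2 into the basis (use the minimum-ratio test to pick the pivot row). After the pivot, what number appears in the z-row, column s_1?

7/3

Ratio test on column x_2 — row 1: 2/1 = 2; row 2: entry -1 ≤ 0; row 3: entry 0 ≤ 0. Minimum is 2 at row 1 (x_1 leaves); pivot element 1.
Divide row 1 by 1; eliminate column x_2 from the other rows.
z-row update in column s_1: 2 − (-1)·(1/3) = 7/3.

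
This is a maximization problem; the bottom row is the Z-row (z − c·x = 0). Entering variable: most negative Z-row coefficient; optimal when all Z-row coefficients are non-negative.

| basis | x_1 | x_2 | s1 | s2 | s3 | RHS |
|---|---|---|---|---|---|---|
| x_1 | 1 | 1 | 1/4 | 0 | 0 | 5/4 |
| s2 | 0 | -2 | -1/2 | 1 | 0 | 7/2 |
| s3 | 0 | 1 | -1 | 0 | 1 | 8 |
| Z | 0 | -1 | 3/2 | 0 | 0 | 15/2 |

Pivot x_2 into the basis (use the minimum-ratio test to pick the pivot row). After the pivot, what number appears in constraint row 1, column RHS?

5/4

Ratio test on column x_2 — row 1: (5/4)/1 = 5/4; row 2: entry -2 ≤ 0; row 3: 8/1 = 8. Minimum is 5/4 at row 1 (x_1 leaves); pivot element 1.
Divide row 1 by 1; eliminate column x_2 from the other rows.
In the new row 1, the RHS entry is the old entry divided by the pivot: (5/4)/1 = 5/4.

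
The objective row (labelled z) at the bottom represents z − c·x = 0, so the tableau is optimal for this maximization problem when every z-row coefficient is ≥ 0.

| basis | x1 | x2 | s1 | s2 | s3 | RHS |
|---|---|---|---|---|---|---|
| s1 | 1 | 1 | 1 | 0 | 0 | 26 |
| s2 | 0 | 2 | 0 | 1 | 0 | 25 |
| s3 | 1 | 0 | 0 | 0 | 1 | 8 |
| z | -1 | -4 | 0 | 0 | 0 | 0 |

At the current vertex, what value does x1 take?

x1 is not in the basis, so in the current basic feasible solution x1 = 0.

0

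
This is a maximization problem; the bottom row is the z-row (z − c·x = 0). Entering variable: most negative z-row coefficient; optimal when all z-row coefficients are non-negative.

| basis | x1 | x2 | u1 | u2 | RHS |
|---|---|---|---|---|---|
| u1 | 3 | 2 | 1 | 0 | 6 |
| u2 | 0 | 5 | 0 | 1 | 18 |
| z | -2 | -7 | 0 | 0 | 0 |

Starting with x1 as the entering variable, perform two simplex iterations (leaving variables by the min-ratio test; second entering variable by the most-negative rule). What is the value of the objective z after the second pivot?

Ratio test on column x1 — row 1: 6/3 = 2; row 2: entry 0 ≤ 0. Minimum is 2 at row 1 (u1 leaves); pivot element 3.
Pivot on row 1; the z-row RHS becomes 0 − (-2)·2 = 4.
Next entering variable (most negative z-row entry -17/3): x2.
Ratio test on column x2 — row 1: 2/(2/3) = 3; row 2: 18/5 = 18/5. Minimum is 3 at row 1 (x1 leaves); pivot element 2/3.
After the second pivot the z-row RHS is 4 − (-17/3)·3 = 21.

21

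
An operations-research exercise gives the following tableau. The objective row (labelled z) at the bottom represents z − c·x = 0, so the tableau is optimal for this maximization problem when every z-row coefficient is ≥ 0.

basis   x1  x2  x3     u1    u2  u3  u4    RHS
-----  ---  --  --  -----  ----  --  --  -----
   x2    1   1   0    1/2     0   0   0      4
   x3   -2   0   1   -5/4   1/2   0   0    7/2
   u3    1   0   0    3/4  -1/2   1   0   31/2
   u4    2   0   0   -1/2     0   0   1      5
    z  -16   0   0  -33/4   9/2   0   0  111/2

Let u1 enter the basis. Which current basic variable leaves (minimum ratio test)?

x2

Column u1 entries and ratios — x2: 4/(1/2) = 8; x3: -5/4 ≤ 0, skip; u3: (31/2)/(3/4) = 62/3; u4: -1/2 ≤ 0, skip.
Smallest ratio is 8 in the row of x2, so x2 leaves.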